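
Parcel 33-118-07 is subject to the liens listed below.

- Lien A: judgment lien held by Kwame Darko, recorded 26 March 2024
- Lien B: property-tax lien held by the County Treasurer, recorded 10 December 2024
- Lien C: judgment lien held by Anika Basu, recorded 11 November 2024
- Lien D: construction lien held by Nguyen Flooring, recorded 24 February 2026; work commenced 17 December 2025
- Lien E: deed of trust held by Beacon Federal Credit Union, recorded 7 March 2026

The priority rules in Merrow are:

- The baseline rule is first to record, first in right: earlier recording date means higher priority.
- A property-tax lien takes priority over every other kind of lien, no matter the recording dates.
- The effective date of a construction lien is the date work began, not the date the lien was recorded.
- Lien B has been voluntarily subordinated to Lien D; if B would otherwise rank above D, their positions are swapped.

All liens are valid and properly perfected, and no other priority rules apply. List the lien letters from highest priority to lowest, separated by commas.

Effective dates after the stated exceptions: D relates back to 17 December 2025 (work commenced).
B is a property-tax lien, so it outranks all other liens regardless of date.
The other liens, earliest effective date first: A (26 March 2024), C (11 November 2024), D (17 December 2025), E (7 March 2026).
Because B would otherwise rank above D, the subordination swaps them.

D, A, C, B, E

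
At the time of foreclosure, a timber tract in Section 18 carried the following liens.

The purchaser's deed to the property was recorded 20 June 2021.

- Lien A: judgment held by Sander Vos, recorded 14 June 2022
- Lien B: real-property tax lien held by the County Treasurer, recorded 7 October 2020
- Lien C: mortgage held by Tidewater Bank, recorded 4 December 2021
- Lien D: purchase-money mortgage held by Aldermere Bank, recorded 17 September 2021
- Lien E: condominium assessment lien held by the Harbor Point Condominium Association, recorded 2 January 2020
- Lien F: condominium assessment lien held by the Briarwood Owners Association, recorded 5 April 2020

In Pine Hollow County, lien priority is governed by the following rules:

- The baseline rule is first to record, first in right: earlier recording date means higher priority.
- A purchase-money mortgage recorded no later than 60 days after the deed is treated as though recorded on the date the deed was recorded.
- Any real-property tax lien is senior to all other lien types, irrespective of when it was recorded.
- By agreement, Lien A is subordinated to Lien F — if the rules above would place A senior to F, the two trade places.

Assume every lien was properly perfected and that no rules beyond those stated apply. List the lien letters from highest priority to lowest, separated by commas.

B, E, F, D, C, A

Effective dates: D was recorded 89 days after the deed — beyond 60 days — so no relation-back applies.
As a real-property tax lien, B is senior to every other lien.
The other liens, earliest effective date first: E (2 January 2020), F (5 April 2020), D (17 September 2021), C (4 December 2021), A (14 June 2022).
Since A is not senior to F, the subordination leaves the order unchanged.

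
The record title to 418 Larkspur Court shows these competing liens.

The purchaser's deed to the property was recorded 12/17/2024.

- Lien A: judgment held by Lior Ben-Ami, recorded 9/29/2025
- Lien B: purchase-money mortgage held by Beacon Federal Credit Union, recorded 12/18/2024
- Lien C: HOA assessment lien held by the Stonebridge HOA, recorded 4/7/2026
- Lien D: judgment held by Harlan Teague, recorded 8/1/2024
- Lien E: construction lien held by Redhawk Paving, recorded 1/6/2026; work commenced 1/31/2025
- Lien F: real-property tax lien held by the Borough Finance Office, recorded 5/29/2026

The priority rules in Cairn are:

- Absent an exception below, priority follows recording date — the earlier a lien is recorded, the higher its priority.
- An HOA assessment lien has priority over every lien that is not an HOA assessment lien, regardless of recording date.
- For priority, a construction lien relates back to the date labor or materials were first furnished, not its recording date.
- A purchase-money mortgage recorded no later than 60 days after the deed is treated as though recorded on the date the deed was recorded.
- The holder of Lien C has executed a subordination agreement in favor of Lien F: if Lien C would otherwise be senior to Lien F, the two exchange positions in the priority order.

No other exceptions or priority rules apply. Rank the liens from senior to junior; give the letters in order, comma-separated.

F, D, B, E, A, C

Adjusting effective dates: B was recorded within the 60-day window, so its effective date is the deed date 12/17/2024; E relates back to 1/31/2025 (work commenced).
C is an HOA assessment lien and takes priority over every other lien.
Among the remaining liens, by effective date: D (8/1/2024), B (12/17/2024), E (1/31/2025), A (9/29/2025), F (5/29/2026).
The subordination applies — C was senior to F — so C and F swap.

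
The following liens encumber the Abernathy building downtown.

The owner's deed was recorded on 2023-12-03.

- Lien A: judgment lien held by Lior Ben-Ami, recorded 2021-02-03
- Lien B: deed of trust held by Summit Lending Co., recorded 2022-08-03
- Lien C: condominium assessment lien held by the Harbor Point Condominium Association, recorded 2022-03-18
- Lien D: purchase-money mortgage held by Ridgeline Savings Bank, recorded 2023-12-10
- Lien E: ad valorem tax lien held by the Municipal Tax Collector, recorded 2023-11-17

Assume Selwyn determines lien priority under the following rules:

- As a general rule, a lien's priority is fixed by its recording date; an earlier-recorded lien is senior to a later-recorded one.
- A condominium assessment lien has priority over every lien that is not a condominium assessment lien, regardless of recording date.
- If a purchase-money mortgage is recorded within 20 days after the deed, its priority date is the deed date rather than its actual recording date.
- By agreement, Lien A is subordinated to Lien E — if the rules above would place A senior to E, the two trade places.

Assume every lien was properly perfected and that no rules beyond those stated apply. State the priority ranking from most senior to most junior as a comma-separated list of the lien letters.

Effective dates: D's effective date is the deed date, 2023-12-03.
C is a condominium assessment lien and takes priority over every other lien.
Remaining liens by effective date: A (2021-02-03), B (2022-08-03), E (2023-11-17), D (2023-12-03).
A would otherwise be senior to E, so under the subordination agreement A and E exchange positions.

C, E, B, A, D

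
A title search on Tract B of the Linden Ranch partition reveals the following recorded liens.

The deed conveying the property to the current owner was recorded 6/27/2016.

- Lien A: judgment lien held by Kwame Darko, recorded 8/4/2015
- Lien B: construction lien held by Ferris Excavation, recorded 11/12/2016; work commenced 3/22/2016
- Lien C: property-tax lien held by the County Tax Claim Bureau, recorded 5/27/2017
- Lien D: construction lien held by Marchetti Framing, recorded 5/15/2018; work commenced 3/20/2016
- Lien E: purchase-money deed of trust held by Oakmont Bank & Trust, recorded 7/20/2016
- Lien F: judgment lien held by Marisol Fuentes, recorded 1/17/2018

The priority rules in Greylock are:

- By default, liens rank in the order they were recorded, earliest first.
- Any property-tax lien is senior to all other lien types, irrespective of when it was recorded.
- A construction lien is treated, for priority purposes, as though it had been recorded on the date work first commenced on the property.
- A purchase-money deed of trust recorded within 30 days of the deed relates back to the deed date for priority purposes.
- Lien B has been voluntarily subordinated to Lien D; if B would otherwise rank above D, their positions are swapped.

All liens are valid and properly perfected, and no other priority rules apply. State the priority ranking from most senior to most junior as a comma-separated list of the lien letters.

Effective dates: B relates back to 3/22/2016 (work commenced); D relates back to 3/20/2016 (work commenced); E was recorded within the 30-day window, so its effective date is the deed date 6/27/2016.
As a property-tax lien, C is senior to every other lien.
Remaining liens by effective date: A (8/4/2015), D (3/20/2016), B (3/22/2016), E (6/27/2016), F (1/17/2018).
B is already junior to D, so the subordination agreement changes nothing.

C, A, D, B, E, F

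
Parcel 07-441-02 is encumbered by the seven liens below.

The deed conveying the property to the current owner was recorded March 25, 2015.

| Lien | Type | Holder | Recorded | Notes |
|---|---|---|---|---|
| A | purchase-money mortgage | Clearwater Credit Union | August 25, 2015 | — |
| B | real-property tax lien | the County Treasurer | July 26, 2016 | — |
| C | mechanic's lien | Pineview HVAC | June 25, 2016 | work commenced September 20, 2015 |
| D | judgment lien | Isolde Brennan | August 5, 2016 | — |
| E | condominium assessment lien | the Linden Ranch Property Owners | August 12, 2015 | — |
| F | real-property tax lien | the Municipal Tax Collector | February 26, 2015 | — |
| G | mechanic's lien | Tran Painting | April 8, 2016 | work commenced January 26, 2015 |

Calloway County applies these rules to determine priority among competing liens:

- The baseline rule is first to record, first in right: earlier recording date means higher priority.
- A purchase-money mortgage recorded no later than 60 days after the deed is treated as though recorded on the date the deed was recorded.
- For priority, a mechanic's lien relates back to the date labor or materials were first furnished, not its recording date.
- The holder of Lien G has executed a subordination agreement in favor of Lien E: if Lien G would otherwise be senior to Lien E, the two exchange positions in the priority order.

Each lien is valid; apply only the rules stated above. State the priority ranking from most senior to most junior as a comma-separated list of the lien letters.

E, F, G, A, C, B, D

Effective dates after the stated exceptions: A was recorded 153 days after the deed — beyond 60 days — so no relation-back applies; C relates back to September 20, 2015 (work commenced); G is treated as recorded January 26, 2015, the work-commencement date.
Ordering by effective date: G (January 26, 2015), F (February 26, 2015), E (August 12, 2015), A (August 25, 2015), C (September 20, 2015), B (July 26, 2016), D (August 5, 2016).
G would otherwise be senior to E, so under the subordination agreement G and E exchange positions.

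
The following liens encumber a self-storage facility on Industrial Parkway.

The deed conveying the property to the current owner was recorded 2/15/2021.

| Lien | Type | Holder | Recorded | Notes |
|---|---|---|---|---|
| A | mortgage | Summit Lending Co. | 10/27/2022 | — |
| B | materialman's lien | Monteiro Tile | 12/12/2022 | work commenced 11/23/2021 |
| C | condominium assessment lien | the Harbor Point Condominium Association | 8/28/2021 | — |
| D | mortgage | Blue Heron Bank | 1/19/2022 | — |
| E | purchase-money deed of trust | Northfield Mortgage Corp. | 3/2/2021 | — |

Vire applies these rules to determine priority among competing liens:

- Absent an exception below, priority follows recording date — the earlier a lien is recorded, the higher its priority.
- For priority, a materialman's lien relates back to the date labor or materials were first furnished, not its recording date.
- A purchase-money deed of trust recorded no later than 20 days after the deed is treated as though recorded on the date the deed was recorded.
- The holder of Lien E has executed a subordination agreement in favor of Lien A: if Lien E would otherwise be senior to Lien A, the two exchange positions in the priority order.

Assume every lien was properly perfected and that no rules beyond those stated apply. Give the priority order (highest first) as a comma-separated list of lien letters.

First, effective dates: B relates back to 11/23/2021 (work commenced); E's effective date is the deed date, 2/15/2021.
Ordering by effective date: E (2/15/2021), C (8/28/2021), B (11/23/2021), D (1/19/2022), A (10/27/2022).
Because E would otherwise rank above A, the subordination swaps them.

A, C, B, D, E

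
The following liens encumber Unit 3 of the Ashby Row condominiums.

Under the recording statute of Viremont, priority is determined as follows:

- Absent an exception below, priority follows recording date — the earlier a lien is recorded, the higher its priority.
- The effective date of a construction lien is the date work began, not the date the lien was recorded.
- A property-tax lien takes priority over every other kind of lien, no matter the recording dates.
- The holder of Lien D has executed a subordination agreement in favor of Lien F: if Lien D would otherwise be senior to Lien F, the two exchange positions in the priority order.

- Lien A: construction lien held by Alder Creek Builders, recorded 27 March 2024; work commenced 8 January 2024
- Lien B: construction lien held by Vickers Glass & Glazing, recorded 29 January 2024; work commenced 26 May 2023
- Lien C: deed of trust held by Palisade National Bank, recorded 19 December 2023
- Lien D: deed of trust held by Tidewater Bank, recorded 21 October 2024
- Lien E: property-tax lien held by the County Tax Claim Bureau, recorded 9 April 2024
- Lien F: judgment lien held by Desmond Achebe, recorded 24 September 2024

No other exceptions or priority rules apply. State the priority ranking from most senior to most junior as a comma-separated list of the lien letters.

First, effective dates: A is treated as recorded 8 January 2024, the work-commencement date; B is treated as recorded 26 May 2023, the work-commencement date.
E is a property-tax lien and takes priority over every other lien.
Among the remaining liens, by effective date: B (26 May 2023), C (19 December 2023), A (8 January 2024), F (24 September 2024), D (21 October 2024).
D is already junior to F, so the subordination agreement changes nothing.

E, B, C, A, F, D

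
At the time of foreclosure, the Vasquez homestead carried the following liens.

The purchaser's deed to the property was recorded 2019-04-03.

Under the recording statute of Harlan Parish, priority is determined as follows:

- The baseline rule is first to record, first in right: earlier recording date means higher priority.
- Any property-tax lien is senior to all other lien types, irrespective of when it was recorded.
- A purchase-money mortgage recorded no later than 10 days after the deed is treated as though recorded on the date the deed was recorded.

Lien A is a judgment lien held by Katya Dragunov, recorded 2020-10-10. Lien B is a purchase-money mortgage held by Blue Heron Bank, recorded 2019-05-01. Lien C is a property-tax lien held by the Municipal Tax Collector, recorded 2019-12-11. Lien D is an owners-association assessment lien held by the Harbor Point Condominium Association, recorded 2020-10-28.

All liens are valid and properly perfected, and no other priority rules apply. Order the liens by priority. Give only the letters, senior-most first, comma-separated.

C, B, A, D

First, effective dates: B missed the 10-day window (28 days after the deed), so its recording date stands.
As a property-tax lien, C is senior to every other lien.
The other liens, earliest effective date first: B (2019-05-01), A (2020-10-10), D (2020-10-28).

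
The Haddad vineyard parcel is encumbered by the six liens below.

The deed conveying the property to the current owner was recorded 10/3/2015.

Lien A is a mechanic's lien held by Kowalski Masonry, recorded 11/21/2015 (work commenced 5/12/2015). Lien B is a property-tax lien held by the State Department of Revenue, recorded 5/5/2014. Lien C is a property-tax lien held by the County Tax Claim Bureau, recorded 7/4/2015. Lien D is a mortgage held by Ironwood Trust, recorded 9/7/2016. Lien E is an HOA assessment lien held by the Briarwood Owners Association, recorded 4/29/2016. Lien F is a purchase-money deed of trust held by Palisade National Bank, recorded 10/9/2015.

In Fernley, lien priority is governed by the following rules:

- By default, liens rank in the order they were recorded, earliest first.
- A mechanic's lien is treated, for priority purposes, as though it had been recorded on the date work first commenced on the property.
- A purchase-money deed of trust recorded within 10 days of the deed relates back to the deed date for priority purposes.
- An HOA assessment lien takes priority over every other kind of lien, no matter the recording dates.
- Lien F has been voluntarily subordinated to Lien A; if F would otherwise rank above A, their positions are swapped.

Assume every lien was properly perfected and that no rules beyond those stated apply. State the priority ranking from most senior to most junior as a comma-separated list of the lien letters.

E, B, A, C, F, D

Adjusting effective dates: A relates back to 5/12/2015 (work commenced); F's effective date is the deed date, 10/3/2015.
E, as an HOA assessment lien, has superpriority and ranks first.
Remaining liens by effective date: B (5/5/2014), A (5/12/2015), C (7/4/2015), F (10/3/2015), D (9/7/2016).
F already ranks below A; the subordination has no effect.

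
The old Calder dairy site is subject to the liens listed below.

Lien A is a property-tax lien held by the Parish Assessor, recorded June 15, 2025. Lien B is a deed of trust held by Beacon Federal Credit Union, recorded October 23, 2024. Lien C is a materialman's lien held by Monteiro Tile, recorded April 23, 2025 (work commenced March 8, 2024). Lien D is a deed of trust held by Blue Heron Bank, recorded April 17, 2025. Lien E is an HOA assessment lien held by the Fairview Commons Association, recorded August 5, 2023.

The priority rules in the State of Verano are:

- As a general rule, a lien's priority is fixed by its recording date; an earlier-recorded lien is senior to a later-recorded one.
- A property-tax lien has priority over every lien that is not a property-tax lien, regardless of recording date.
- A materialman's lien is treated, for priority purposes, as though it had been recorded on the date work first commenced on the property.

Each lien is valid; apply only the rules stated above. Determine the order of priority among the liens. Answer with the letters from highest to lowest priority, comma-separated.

A, E, C, B, D

Adjusting effective dates: C is treated as recorded March 8, 2024, the work-commencement date.
As a property-tax lien, A is senior to every other lien.
Ordering the rest by effective date: E (August 5, 2023), C (March 8, 2024), B (October 23, 2024), D (April 17, 2025).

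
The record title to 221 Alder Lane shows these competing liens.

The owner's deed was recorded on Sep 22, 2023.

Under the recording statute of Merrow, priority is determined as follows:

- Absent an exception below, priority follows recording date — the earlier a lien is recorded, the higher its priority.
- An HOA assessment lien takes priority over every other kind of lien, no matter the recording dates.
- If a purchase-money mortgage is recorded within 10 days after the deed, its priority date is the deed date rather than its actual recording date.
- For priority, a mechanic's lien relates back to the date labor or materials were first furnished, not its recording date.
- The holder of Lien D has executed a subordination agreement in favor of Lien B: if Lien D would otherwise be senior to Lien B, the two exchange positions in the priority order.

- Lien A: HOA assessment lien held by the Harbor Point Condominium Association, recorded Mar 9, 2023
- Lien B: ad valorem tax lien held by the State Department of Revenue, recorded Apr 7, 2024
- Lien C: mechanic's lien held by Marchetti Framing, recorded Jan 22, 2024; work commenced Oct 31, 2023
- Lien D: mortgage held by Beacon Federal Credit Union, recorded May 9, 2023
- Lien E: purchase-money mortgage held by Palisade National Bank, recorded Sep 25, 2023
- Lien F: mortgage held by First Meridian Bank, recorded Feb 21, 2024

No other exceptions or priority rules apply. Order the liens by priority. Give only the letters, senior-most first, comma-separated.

A, B, E, C, F, D

Effective dates after the stated exceptions: C relates back to Oct 31, 2023 (work commenced); E's effective date is the deed date, Sep 22, 2023.
A, as an HOA assessment lien, has superpriority and ranks first.
Remaining liens by effective date: D (May 9, 2023), E (Sep 22, 2023), C (Oct 31, 2023), F (Feb 21, 2024), B (Apr 7, 2024).
D would otherwise be senior to B, so under the subordination agreement D and B exchange positions.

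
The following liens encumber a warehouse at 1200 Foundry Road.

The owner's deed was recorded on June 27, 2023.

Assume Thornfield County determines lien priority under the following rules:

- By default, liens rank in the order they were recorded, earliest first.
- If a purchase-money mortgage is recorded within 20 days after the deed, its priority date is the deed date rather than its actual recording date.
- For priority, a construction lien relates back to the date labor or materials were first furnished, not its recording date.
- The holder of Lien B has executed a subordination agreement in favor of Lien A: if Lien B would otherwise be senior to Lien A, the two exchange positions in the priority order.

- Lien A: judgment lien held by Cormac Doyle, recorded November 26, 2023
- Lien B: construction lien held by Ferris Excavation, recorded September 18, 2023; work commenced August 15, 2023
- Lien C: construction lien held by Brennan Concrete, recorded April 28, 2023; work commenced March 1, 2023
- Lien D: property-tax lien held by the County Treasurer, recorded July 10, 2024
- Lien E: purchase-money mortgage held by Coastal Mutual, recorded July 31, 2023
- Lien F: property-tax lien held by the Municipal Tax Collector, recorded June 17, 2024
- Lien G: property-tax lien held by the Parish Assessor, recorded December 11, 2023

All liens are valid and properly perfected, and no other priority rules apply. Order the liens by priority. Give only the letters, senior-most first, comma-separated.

C, E, A, B, G, F, D

Adjusting effective dates: B's effective date is August 15, 2023, when work began; C relates back to March 1, 2023 (work commenced); E was recorded 34 days after the deed, outside the 20-day window, so it keeps its recording date.
Sorted by effective date: C (March 1, 2023), E (July 31, 2023), B (August 15, 2023), A (November 26, 2023), G (December 11, 2023), F (June 17, 2024), D (July 10, 2024).
B would otherwise be senior to A, so under the subordination agreement B and A exchange positions.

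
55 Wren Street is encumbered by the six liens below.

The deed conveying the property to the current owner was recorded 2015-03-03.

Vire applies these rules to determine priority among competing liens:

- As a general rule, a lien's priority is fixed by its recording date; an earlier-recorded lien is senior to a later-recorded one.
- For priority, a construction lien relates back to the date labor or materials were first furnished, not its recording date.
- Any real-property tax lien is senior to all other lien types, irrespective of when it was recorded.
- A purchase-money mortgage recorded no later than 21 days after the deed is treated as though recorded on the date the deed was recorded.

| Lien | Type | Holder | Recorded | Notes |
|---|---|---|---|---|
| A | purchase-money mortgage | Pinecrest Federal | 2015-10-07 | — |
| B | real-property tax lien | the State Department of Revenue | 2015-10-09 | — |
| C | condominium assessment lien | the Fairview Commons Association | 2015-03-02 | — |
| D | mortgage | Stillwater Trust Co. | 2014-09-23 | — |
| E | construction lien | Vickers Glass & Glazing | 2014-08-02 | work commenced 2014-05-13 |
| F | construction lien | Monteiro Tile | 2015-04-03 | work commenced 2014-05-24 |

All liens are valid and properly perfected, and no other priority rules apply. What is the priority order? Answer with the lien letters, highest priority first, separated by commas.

B, E, F, D, C, A

First, effective dates: A was recorded 218 days after the deed — beyond 21 days — so no relation-back applies; E is treated as recorded 2014-05-13, the work-commencement date; F's effective date is 2014-05-24, when work began.
B, as a real-property tax lien, has superpriority and ranks first.
Among the remaining liens, by effective date: E (2014-05-13), F (2014-05-24), D (2014-09-23), C (2015-03-02), A (2015-10-07).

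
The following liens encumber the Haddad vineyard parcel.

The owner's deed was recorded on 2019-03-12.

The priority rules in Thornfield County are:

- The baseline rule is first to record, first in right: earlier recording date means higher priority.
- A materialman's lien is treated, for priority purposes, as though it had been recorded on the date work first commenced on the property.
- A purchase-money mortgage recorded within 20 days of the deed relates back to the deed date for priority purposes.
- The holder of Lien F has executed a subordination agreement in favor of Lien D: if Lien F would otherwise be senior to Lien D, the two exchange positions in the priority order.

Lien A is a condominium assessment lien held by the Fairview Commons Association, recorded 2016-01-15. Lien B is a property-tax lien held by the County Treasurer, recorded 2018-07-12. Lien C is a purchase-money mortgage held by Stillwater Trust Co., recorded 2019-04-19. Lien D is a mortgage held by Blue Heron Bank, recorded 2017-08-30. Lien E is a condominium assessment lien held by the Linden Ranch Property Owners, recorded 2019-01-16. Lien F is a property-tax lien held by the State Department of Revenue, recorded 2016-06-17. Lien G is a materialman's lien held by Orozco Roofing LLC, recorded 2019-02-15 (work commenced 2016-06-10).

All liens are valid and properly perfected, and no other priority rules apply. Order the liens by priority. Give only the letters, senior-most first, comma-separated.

First, effective dates: C missed the 20-day window (38 days after the deed), so its recording date stands; G's effective date is 2016-06-10, when work began.
By effective date, earliest first: A (2016-01-15), G (2016-06-10), F (2016-06-17), D (2017-08-30), B (2018-07-12), E (2019-01-16), C (2019-04-19).
F would otherwise be senior to D, so under the subordination agreement F and D exchange positions.

A, G, D, F, B, E, C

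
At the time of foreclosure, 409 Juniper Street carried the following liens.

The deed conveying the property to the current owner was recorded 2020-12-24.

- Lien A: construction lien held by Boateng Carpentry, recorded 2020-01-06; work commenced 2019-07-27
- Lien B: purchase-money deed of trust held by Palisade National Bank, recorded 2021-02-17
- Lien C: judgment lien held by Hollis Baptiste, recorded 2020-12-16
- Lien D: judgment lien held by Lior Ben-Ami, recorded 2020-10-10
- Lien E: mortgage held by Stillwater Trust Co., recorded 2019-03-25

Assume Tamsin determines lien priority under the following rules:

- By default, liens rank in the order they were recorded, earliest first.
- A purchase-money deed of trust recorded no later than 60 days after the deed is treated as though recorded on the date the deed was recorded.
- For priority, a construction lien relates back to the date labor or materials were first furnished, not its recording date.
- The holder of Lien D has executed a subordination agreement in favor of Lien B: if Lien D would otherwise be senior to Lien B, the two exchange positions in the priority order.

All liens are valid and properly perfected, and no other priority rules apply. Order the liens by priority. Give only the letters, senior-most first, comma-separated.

Effective dates after the stated exceptions: A's effective date is 2019-07-27, when work began; B relates back to the deed date 2020-12-24.
Ordering by effective date: E (2019-03-25), A (2019-07-27), D (2020-10-10), C (2020-12-16), B (2020-12-24).
D would otherwise be senior to B, so under the subordination agreement D and B exchange positions.

E, A, B, C, D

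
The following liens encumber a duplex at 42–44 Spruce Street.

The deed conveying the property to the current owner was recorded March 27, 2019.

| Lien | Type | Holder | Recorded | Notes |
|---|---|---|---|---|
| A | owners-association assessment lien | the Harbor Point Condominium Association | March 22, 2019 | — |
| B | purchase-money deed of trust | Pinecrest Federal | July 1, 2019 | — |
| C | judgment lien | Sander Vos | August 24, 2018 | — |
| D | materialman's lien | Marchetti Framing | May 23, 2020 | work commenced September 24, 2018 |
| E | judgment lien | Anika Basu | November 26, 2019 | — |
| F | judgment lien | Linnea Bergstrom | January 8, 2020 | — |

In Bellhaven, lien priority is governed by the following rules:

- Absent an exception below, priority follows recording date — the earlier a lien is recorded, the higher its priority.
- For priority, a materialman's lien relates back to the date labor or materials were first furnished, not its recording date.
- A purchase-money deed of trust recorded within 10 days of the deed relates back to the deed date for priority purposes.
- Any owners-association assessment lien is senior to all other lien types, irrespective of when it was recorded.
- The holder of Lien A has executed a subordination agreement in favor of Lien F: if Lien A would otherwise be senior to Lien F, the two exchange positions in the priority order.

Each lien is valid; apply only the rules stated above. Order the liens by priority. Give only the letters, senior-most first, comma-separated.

Effective dates: B missed the 10-day window (96 days after the deed), so its recording date stands; D relates back to September 24, 2018 (work commenced).
A is an owners-association assessment lien, so it outranks all other liens regardless of date.
The other liens, earliest effective date first: C (August 24, 2018), D (September 24, 2018), B (July 1, 2019), E (November 26, 2019), F (January 8, 2020).
The subordination applies — A was senior to F — so A and F swap.

F, C, D, B, E, A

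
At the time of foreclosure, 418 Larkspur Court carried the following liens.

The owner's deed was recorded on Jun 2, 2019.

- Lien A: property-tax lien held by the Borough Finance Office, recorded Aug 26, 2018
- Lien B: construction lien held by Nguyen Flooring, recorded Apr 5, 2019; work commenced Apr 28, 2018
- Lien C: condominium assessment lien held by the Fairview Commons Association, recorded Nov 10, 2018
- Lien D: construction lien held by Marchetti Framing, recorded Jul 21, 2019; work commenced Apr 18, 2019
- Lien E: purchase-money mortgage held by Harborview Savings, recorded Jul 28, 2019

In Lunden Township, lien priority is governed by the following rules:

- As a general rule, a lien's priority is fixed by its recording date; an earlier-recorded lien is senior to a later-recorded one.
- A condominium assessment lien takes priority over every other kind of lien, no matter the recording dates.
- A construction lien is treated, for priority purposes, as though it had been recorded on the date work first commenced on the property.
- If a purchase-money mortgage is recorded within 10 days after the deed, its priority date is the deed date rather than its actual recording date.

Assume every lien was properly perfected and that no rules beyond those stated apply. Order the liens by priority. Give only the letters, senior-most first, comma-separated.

C, B, A, D, E

Effective dates after the stated exceptions: B's effective date is Apr 28, 2018, when work began; D is treated as recorded Apr 18, 2019, the work-commencement date; E was recorded 56 days after the deed, outside the 10-day window, so it keeps its recording date.
C, as a condominium assessment lien, has superpriority and ranks first.
Ordering the rest by effective date: B (Apr 28, 2018), A (Aug 26, 2018), D (Apr 18, 2019), E (Jul 28, 2019).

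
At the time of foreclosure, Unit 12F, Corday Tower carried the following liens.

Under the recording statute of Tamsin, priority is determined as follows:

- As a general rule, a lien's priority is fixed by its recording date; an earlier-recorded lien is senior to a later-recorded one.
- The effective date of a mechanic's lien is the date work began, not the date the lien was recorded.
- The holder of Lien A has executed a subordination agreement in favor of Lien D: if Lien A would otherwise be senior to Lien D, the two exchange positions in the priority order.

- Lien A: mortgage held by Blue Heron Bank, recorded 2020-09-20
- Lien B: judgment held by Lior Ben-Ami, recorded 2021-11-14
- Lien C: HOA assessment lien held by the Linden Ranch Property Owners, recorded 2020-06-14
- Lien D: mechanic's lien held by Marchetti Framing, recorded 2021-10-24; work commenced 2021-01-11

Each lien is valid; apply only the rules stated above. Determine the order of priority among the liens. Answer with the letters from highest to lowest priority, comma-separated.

Effective dates after the stated exceptions: D's effective date is 2021-01-11, when work began.
Ordering by effective date: C (2020-06-14), A (2020-09-20), D (2021-01-11), B (2021-11-14).
Because A would otherwise rank above D, the subordination swaps them.

C, D, A, B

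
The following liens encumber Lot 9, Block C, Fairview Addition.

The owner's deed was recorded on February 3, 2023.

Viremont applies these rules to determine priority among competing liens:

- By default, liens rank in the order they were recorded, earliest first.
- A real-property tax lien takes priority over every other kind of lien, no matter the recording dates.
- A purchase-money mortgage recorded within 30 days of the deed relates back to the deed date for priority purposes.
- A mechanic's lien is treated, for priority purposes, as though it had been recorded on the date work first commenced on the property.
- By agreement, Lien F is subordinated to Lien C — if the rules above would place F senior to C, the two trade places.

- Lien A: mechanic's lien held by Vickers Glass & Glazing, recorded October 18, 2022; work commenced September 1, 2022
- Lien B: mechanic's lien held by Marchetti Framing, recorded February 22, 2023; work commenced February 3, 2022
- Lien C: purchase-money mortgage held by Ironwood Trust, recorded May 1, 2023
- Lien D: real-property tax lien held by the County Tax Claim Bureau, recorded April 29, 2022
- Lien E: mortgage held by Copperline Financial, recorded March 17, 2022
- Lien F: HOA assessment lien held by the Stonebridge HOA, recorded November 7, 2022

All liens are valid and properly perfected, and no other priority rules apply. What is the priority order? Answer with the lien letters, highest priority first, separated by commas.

D, B, E, A, C, F

First, effective dates: A's effective date is September 1, 2022, when work began; B is treated as recorded February 3, 2022, the work-commencement date; C was recorded 87 days after the deed, outside the 30-day window, so it keeps its recording date.
D, as a real-property tax lien, has superpriority and ranks first.
Among the remaining liens, by effective date: B (February 3, 2022), E (March 17, 2022), A (September 1, 2022), F (November 7, 2022), C (May 1, 2023).
The subordination applies — F was senior to C — so F and C swap.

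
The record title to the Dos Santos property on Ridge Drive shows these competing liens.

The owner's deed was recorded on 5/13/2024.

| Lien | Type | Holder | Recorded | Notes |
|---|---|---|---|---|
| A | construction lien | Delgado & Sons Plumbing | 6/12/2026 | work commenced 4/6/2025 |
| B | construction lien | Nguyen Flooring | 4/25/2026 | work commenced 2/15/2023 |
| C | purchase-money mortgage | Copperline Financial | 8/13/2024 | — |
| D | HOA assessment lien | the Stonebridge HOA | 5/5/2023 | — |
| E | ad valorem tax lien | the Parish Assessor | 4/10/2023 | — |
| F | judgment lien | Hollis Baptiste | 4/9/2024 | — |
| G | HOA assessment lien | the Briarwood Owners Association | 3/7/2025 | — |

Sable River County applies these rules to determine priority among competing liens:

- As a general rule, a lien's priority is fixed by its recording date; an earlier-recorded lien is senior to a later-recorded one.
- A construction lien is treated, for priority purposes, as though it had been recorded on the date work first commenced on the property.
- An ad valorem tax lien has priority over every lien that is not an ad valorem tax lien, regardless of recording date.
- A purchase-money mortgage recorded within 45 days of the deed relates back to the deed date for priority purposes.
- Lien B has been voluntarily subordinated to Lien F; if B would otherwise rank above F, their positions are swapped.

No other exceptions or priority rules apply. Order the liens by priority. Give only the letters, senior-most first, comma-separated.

First, effective dates: A's effective date is 4/6/2025, when work began; B's effective date is 2/15/2023, when work began; C was recorded 92 days after the deed — beyond 45 days — so no relation-back applies.
E, as an ad valorem tax lien, has superpriority and ranks first.
Ordering the rest by effective date: B (2/15/2023), D (5/5/2023), F (4/9/2024), C (8/13/2024), G (3/7/2025), A (4/6/2025).
The subordination applies — B was senior to F — so B and F swap.

E, F, D, B, C, G, A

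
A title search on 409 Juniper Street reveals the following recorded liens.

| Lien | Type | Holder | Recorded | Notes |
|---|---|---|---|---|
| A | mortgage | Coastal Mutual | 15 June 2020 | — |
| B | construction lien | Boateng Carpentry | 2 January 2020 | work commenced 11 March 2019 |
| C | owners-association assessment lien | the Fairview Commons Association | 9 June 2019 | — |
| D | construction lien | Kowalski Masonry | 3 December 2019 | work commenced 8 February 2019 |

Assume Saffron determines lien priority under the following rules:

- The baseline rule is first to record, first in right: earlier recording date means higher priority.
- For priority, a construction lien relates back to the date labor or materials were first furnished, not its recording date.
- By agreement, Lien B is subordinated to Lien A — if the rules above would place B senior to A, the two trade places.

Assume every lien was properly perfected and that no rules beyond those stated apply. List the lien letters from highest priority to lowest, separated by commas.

Effective dates after the stated exceptions: B relates back to 11 March 2019 (work commenced); D is treated as recorded 8 February 2019, the work-commencement date.
By effective date, earliest first: D (8 February 2019), B (11 March 2019), C (9 June 2019), A (15 June 2020).
The subordination applies — B was senior to A — so B and A swap.

D, A, C, B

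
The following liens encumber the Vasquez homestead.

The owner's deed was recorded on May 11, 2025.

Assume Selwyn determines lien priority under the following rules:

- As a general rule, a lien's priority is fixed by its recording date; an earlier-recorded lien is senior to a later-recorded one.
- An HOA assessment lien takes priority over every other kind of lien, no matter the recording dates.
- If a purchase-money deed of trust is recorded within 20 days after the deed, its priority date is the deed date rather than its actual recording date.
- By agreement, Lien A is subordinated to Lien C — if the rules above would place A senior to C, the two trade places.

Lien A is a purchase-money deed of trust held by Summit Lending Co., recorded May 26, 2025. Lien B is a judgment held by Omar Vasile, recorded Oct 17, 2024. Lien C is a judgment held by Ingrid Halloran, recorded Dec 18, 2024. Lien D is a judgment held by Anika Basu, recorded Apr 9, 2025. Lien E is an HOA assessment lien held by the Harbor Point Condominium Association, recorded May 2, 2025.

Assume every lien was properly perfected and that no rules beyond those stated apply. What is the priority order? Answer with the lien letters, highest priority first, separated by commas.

First, effective dates: A was recorded within the 20-day window, so its effective date is the deed date May 11, 2025.
E, as an HOA assessment lien, has superpriority and ranks first.
Among the remaining liens, by effective date: B (Oct 17, 2024), C (Dec 18, 2024), D (Apr 9, 2025), A (May 11, 2025).
A is already junior to C, so the subordination agreement changes nothing.

E, B, C, D, A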